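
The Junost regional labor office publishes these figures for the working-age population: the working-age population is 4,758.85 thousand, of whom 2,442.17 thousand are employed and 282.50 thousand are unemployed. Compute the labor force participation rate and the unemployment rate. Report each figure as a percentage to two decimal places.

Labor force participation rate ≈ 57.25%; unemployment rate ≈ 10.37%.

Labor force = employed + unemployed = 2,442.17 + 282.50 = 2,724.67 thousand.
Unemployment rate = 282.50 / 2,724.67 = 10.37%.
Labor force participation rate = 2,724.67 / 4,758.85 = 57.25%.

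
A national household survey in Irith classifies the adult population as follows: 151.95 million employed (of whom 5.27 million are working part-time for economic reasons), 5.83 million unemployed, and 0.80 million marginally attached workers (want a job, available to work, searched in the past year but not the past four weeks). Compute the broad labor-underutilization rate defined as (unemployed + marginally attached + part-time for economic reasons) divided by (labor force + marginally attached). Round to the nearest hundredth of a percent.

Broad underutilization rate ≈ 7.50%.

Labor force = 151.95 + 5.83 = 157.78 million.
Numerator = 5.83 + 0.80 + 5.27 = 11.90 million.
Denominator = 157.78 + 0.80 = 158.58 million.
Broad rate = 11.90 / 158.58 = 7.50%.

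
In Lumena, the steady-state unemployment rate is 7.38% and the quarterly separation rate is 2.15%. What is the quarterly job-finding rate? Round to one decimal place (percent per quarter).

Job-finding rate ≈ 27.0% per quarter.

From u* = s/(s+f): f = s·(1−u)/u.
f = 2.15 × (1 − 0.0738) / 0.0738 = 1.9913 / 0.0738 ≈ 27.0% per quarter.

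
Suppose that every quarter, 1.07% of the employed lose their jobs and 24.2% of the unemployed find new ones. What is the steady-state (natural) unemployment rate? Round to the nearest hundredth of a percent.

Steady-state unemployment rate ≈ 4.23%.

At steady state the flows balance: s·E = f·U, so U/(E+U) = s/(s+f).
u* = 1.07 / (1.07 + 24.2) = 1.07 / 25.27 = 4.23%.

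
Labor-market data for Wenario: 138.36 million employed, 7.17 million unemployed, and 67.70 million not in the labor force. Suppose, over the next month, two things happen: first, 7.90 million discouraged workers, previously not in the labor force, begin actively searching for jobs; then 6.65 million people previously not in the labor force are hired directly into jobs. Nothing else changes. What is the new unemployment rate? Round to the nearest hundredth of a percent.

Initially, labor force = 138.36 + 7.17 = 145.53 million, so u = 7.17/145.53 = 4.93%.
After the first change, unemployed and labor force both rise by 7.90 → E = 138.36, U = 15.07, labor force = 153.43 million.
After the second change, employed and labor force both rise by 6.65; unemployed unchanged → E = 145.01, U = 15.07, labor force = 160.08 million.
New unemployment rate = 15.07 / 160.08 = 9.41%.

New unemployment rate ≈ 9.41%.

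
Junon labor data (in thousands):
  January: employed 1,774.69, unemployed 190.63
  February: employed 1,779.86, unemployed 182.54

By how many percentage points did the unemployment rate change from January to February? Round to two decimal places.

The unemployment rate changed by −0.40 percentage points.

January: labor force = 1,774.69 + 190.63 = 1,965.32; u = 190.63/1,965.32 = 9.70%.
February: labor force = 1,779.86 + 182.54 = 1,962.40; u = 182.54/1,962.40 = 9.30%.
Change = 9.30% − 9.70% = −0.40 pp.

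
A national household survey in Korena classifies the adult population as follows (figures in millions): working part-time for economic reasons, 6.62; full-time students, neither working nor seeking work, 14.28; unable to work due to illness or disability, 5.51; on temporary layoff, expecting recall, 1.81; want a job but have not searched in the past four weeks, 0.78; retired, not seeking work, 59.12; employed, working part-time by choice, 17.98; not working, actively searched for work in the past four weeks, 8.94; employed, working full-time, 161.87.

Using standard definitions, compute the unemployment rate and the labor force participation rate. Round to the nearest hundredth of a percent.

Unemployment rate ≈ 5.45%; labor force participation rate ≈ 71.22%.

Employed = 6.62 + 17.98 + 161.87 = 186.47 million (anyone who worked, including part-time for economic reasons, counts as employed).
Unemployed = 1.81 + 8.94 = 10.75 million (jobless and actively searching, or on temporary layoff).
Labor force = 186.47 + 10.75 = 197.22 million.
Not in labor force = 14.28 + 5.51 + 0.78 + 59.12 = 79.69 million (those not working and not actively searching are outside the labor force — including those who want a job but have given up searching).
Civilian working-age population = 197.22 + 79.69 = 276.91 million.
Unemployment rate = 10.75 / 197.22 = 5.45%.
Labor force participation rate = 197.22 / 276.91 = 71.22%.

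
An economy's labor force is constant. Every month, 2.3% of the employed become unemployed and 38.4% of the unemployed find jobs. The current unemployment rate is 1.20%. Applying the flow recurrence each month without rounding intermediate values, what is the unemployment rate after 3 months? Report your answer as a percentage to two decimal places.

Unemployment rate after three months ≈ 4.72%.

With a fixed labor force, u_{t+1} = u_t + s·(1−u_t) − f·u_t = u_t·(1−s−f) + s.
Here 1−s−f = 0.593 and s = 0.023.
u_1 = 0.012000 × 0.593 + 0.023 = 0.030116.
u_2 = 0.030116 × 0.593 + 0.023 = 0.040859.
u_3 = 0.040859 × 0.593 + 0.023 = 0.047229.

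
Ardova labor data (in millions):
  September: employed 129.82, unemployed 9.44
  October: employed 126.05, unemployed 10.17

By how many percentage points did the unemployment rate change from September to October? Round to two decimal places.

September: labor force = 129.82 + 9.44 = 139.26; u = 9.44/139.26 = 6.78%.
October: labor force = 126.05 + 10.17 = 136.22; u = 10.17/136.22 = 7.47%.
Change = 7.47% − 6.78% = +0.69 pp.

The unemployment rate changed by +0.69 percentage points.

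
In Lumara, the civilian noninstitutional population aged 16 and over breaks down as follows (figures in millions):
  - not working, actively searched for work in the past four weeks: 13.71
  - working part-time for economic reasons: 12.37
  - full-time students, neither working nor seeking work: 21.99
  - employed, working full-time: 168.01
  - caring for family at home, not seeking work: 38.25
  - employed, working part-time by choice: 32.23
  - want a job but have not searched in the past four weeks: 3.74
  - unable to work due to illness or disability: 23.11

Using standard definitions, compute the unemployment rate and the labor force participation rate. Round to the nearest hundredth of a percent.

Employed = 12.37 + 168.01 + 32.23 = 212.61 million (anyone who worked, including part-time for economic reasons, counts as employed).
Unemployed = 13.71 million.
Labor force = 212.61 + 13.71 = 226.32 million.
Not in labor force = 21.99 + 38.25 + 3.74 + 23.11 = 87.09 million (those not working and not actively searching are outside the labor force — including those who want a job but have given up searching).
Civilian working-age population = 226.32 + 87.09 = 313.41 million.
Unemployment rate = 13.71 / 226.32 = 6.06%.
Labor force participation rate = 226.32 / 313.41 = 72.21%.

Unemployment rate ≈ 6.06%; labor force participation rate ≈ 72.21%.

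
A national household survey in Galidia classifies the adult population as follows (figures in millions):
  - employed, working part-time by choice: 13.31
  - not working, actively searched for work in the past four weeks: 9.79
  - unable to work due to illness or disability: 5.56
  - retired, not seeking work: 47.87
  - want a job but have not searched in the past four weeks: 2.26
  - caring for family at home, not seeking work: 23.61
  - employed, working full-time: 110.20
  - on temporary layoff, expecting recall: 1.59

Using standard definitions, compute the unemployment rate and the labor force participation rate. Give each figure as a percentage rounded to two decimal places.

Unemployment rate ≈ 8.44%; labor force participation rate ≈ 62.98%.

Employed = 13.31 + 110.20 = 123.51 million.
Unemployed = 9.79 + 1.59 = 11.38 million (jobless and actively searching, or on temporary layoff).
Labor force = 123.51 + 11.38 = 134.89 million.
Not in labor force = 5.56 + 47.87 + 2.26 + 23.61 = 79.30 million (those not working and not actively searching are outside the labor force — including those who want a job but have given up searching).
Civilian working-age population = 134.89 + 79.30 = 214.19 million.
Unemployment rate = 11.38 / 134.89 = 8.44%.
Labor force participation rate = 134.89 / 214.19 = 62.98%.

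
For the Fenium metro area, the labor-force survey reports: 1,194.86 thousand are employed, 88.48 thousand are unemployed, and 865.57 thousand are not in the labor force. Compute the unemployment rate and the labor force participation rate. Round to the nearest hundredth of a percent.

Unemployment rate ≈ 6.89%; labor force participation rate ≈ 59.72%.

Labor force = employed + unemployed = 1,194.86 + 88.48 = 1,283.34 thousand.
Working-age population = 1,283.34 + 865.57 = 2,148.91 thousand.
Unemployment rate = 88.48 / 1,283.34 = 6.89%.
Labor force participation rate = 1,283.34 / 2,148.91 = 59.72%.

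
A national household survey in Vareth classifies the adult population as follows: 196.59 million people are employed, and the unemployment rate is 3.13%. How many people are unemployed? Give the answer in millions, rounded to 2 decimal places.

About 6.35 million are unemployed.

Let U be the number unemployed. The labor force is E + U, and U/(E+U) = 0.0313.
So U = 0.0313 × 196.59 / (1 − 0.0313) = 6.1533 / 0.9687 ≈ 6.35 million.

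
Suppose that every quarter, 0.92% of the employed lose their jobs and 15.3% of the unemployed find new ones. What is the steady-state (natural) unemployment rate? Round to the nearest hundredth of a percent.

At steady state the flows balance: s·E = f·U, so U/(E+U) = s/(s+f).
u* = 0.92 / (0.92 + 15.3) = 0.92 / 16.22 = 5.67%.

Steady-state unemployment rate ≈ 5.67%.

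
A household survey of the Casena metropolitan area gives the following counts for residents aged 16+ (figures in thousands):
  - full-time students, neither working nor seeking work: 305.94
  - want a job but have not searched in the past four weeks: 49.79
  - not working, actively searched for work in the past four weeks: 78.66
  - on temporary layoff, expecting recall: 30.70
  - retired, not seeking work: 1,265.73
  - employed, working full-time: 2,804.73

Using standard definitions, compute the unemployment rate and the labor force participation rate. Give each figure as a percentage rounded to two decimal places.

Employed = 2,804.73 thousand.
Unemployed = 78.66 + 30.70 = 109.36 thousand (jobless and actively searching, or on temporary layoff).
Labor force = 2,804.73 + 109.36 = 2,914.09 thousand.
Not in labor force = 305.94 + 49.79 + 1,265.73 = 1,621.46 thousand (those not working and not actively searching are outside the labor force — including those who want a job but have given up searching).
Civilian working-age population = 2,914.09 + 1,621.46 = 4,535.55 thousand.
Unemployment rate = 109.36 / 2,914.09 = 3.75%.
Labor force participation rate = 2,914.09 / 4,535.55 = 64.25%.

Unemployment rate ≈ 3.75%; labor force participation rate ≈ 64.25%.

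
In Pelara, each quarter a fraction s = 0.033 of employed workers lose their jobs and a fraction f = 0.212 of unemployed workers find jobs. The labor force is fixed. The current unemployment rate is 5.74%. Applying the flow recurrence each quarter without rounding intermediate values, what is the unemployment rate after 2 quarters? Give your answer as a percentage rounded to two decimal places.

With a fixed labor force, u_{t+1} = u_t + s·(1−u_t) − f·u_t = u_t·(1−s−f) + s.
Here 1−s−f = 0.755 and s = 0.033.
u_1 = 0.057400 × 0.755 + 0.033 = 0.076337.
u_2 = 0.076337 × 0.755 + 0.033 = 0.090634.

Unemployment rate after two quarters ≈ 9.06%.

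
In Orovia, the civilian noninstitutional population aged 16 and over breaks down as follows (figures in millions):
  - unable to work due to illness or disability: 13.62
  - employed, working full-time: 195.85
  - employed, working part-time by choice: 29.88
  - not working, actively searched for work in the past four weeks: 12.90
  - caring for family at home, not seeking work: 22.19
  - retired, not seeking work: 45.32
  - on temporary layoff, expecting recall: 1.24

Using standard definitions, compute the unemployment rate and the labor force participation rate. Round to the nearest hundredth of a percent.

Unemployment rate ≈ 5.89%; labor force participation rate ≈ 74.73%.

Employed = 195.85 + 29.88 = 225.73 million.
Unemployed = 12.90 + 1.24 = 14.14 million (jobless and actively searching, or on temporary layoff).
Labor force = 225.73 + 14.14 = 239.87 million.
Not in labor force = 13.62 + 22.19 + 45.32 = 81.13 million (those not working and not actively searching are outside the labor force).
Civilian working-age population = 239.87 + 81.13 = 321.00 million.
Unemployment rate = 14.14 / 239.87 = 5.89%.
Labor force participation rate = 239.87 / 321.00 = 74.73%.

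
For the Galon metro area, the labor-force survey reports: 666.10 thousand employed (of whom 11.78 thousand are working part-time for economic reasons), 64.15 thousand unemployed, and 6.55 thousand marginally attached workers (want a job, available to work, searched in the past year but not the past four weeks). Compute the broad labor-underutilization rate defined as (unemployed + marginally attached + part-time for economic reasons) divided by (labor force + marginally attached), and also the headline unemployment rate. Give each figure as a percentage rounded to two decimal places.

Broad underutilization rate ≈ 11.19%; headline unemployment rate ≈ 8.78%.

Labor force = 666.10 + 64.15 = 730.25 thousand.
Numerator = 64.15 + 6.55 + 11.78 = 82.48 thousand.
Denominator = 730.25 + 6.55 = 736.80 thousand.
Broad rate = 82.48 / 736.80 = 11.19%.
Headline unemployment rate = 64.15 / 730.25 = 8.78%.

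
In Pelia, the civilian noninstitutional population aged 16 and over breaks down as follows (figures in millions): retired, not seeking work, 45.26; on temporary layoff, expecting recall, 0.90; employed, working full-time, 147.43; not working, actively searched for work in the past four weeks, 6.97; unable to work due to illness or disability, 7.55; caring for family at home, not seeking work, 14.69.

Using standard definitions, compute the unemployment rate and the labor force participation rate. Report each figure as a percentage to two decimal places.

Unemployment rate ≈ 5.07%; labor force participation rate ≈ 69.70%.

Employed = 147.43 million.
Unemployed = 0.90 + 6.97 = 7.87 million (jobless and actively searching, or on temporary layoff).
Labor force = 147.43 + 7.87 = 155.30 million.
Not in labor force = 45.26 + 7.55 + 14.69 = 67.50 million (those not working and not actively searching are outside the labor force).
Civilian working-age population = 155.30 + 67.50 = 222.80 million.
Unemployment rate = 7.87 / 155.30 = 5.07%.
Labor force participation rate = 155.30 / 222.80 = 69.70%.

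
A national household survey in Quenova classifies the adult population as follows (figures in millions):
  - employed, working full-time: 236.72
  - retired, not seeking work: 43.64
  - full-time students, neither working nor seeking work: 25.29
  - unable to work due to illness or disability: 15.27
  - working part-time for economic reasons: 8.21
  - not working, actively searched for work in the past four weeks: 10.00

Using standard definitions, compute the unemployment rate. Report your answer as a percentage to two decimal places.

Unemployment rate ≈ 3.92%.

Employed = 236.72 + 8.21 = 244.93 million (anyone who worked, including part-time for economic reasons, counts as employed).
Unemployed = 10.00 million.
Labor force = 244.93 + 10.00 = 254.93 million.
Unemployment rate = 10.00 / 254.93 = 3.92%.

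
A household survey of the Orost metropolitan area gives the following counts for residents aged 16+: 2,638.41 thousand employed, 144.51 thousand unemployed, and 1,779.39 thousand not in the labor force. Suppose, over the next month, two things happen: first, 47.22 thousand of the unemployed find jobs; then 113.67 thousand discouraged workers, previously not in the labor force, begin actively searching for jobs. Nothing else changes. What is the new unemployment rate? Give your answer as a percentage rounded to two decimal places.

Initially, labor force = 2,638.41 + 144.51 = 2,782.92 thousand, so u = 144.51/2,782.92 = 5.19%.
After the first change, unemployed falls and employed rises by 47.22; labor force unchanged → E = 2,685.63, U = 97.29, labor force = 2,782.92 thousand.
After the second change, unemployed and labor force both rise by 113.67 → E = 2,685.63, U = 210.96, labor force = 2,896.59 thousand.
New unemployment rate = 210.96 / 2,896.59 = 7.28%.

New unemployment rate ≈ 7.28%.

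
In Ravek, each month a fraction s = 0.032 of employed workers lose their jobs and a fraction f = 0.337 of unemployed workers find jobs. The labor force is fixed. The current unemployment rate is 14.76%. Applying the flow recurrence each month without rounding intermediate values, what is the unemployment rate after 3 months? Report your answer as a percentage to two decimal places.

Unemployment rate after three months ≈ 10.20%.

With a fixed labor force, u_{t+1} = u_t + s·(1−u_t) − f·u_t = u_t·(1−s−f) + s.
Here 1−s−f = 0.631 and s = 0.032.
u_1 = 0.147600 × 0.631 + 0.032 = 0.125136.
u_2 = 0.125136 × 0.631 + 0.032 = 0.110961.
u_3 = 0.110961 × 0.631 + 0.032 = 0.102016.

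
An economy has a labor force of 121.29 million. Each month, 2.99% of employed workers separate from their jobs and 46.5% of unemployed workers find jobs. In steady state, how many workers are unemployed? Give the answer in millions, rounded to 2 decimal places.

Steady-state unemployment rate u* = s/(s+f) = 2.99/(2.99+46.5) = 0.060416.
Unemployed = u* × labor force = 0.060416 × 121.29 ≈ 7.33 million.

About 7.33 million are unemployed in steady state.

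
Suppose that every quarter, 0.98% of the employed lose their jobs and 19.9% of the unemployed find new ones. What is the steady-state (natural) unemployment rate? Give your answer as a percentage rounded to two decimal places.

At steady state the flows balance: s·E = f·U, so U/(E+U) = s/(s+f).
u* = 0.98 / (0.98 + 19.9) = 0.98 / 20.88 = 4.69%.

Steady-state unemployment rate ≈ 4.69%.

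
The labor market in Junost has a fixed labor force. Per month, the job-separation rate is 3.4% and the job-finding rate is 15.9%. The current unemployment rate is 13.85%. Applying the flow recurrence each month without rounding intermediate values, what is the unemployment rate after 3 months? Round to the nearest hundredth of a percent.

With a fixed labor force, u_{t+1} = u_t + s·(1−u_t) − f·u_t = u_t·(1−s−f) + s.
Here 1−s−f = 0.807 and s = 0.034.
u_1 = 0.138500 × 0.807 + 0.034 = 0.145770.
u_2 = 0.145770 × 0.807 + 0.034 = 0.151636.
u_3 = 0.151636 × 0.807 + 0.034 = 0.156370.

Unemployment rate after three months ≈ 15.64%.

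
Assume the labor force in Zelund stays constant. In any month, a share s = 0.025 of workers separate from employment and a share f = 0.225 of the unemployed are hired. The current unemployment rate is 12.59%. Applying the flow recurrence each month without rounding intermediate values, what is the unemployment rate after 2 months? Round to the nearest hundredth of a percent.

Unemployment rate after two months ≈ 11.46%.

With a fixed labor force, u_{t+1} = u_t + s·(1−u_t) − f·u_t = u_t·(1−s−f) + s.
Here 1−s−f = 0.750 and s = 0.025.
u_1 = 0.125900 × 0.750 + 0.025 = 0.119425.
u_2 = 0.119425 × 0.750 + 0.025 = 0.114569.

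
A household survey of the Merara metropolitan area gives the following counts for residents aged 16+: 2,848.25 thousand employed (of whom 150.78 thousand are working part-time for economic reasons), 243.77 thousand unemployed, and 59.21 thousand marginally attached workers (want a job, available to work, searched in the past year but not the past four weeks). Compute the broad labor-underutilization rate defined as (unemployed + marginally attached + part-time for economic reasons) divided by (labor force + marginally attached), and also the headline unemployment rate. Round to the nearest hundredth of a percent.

Broad underutilization rate ≈ 14.40%; headline unemployment rate ≈ 7.88%.

Labor force = 2,848.25 + 243.77 = 3,092.02 thousand.
Numerator = 243.77 + 59.21 + 150.78 = 453.76 thousand.
Denominator = 3,092.02 + 59.21 = 3,151.23 thousand.
Broad rate = 453.76 / 3,151.23 = 14.40%.
Headline unemployment rate = 243.77 / 3,092.02 = 7.88%.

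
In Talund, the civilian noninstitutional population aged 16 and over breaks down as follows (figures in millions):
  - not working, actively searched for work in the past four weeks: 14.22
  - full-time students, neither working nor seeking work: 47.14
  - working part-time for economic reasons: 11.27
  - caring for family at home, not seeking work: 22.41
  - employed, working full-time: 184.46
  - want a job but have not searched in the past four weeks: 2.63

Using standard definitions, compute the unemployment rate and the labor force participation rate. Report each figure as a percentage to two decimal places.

Employed = 11.27 + 184.46 = 195.73 million (anyone who worked, including part-time for economic reasons, counts as employed).
Unemployed = 14.22 million.
Labor force = 195.73 + 14.22 = 209.95 million.
Not in labor force = 47.14 + 22.41 + 2.63 = 72.18 million (those not working and not actively searching are outside the labor force — including those who want a job but have given up searching).
Civilian working-age population = 209.95 + 72.18 = 282.13 million.
Unemployment rate = 14.22 / 209.95 = 6.77%.
Labor force participation rate = 209.95 / 282.13 = 74.42%.

Unemployment rate ≈ 6.77%; labor force participation rate ≈ 74.42%.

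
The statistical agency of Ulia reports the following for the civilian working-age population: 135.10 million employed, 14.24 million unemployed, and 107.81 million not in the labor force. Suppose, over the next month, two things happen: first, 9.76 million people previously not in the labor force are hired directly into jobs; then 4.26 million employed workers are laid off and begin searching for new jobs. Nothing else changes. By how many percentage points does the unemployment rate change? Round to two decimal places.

The unemployment rate changes by +2.09 percentage points.

Initially, labor force = 135.10 + 14.24 = 149.34 million, so u = 14.24/149.34 = 9.54%.
After the first change, employed and labor force both rise by 9.76; unemployed unchanged → E = 144.86, U = 14.24, labor force = 159.10 million.
After the second change, employed falls and unemployed rises by 4.26; labor force unchanged → E = 140.60, U = 18.50, labor force = 159.10 million.
New unemployment rate = 18.50 / 159.10 = 11.63%.
Change = 11.63% − 9.54% = +2.09 percentage points.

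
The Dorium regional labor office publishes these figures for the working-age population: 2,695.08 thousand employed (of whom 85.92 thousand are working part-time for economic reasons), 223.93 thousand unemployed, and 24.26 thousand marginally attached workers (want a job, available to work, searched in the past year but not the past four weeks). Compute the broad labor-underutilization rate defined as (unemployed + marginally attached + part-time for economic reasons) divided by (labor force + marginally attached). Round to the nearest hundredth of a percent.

Broad underutilization rate ≈ 11.35%.

Labor force = 2,695.08 + 223.93 = 2,919.01 thousand.
Numerator = 223.93 + 24.26 + 85.92 = 334.11 thousand.
Denominator = 2,919.01 + 24.26 = 2,943.27 thousand.
Broad rate = 334.11 / 2,943.27 = 11.35%.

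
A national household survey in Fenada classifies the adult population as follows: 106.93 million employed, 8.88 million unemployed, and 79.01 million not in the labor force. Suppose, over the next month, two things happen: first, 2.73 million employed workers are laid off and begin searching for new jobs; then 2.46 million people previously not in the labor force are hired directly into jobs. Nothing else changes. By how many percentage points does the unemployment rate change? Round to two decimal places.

Initially, labor force = 106.93 + 8.88 = 115.81 million, so u = 8.88/115.81 = 7.67%.
After the first change, employed falls and unemployed rises by 2.73; labor force unchanged → E = 104.20, U = 11.61, labor force = 115.81 million.
After the second change, employed and labor force both rise by 2.46; unemployed unchanged → E = 106.66, U = 11.61, labor force = 118.27 million.
New unemployment rate = 11.61 / 118.27 = 9.82%.
Change = 9.82% − 7.67% = +2.15 percentage points.

The unemployment rate changes by +2.15 percentage points.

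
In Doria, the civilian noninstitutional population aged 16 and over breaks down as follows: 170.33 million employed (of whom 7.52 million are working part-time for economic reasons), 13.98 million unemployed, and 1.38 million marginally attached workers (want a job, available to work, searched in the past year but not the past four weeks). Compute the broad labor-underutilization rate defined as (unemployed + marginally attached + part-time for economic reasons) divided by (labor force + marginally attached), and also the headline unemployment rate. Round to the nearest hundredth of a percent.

Broad underutilization rate ≈ 12.32%; headline unemployment rate ≈ 7.59%.

Labor force = 170.33 + 13.98 = 184.31 million.
Numerator = 13.98 + 1.38 + 7.52 = 22.88 million.
Denominator = 184.31 + 1.38 = 185.69 million.
Broad rate = 22.88 / 185.69 = 12.32%.
Headline unemployment rate = 13.98 / 184.31 = 7.59%.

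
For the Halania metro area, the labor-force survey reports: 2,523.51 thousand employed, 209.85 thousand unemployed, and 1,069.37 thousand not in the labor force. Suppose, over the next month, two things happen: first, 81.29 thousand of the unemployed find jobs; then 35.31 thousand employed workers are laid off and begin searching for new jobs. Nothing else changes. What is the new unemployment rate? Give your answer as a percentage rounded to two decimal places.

Initially, labor force = 2,523.51 + 209.85 = 2,733.36 thousand, so u = 209.85/2,733.36 = 7.68%.
After the first change, unemployed falls and employed rises by 81.29; labor force unchanged → E = 2,604.80, U = 128.56, labor force = 2,733.36 thousand.
After the second change, employed falls and unemployed rises by 35.31; labor force unchanged → E = 2,569.49, U = 163.87, labor force = 2,733.36 thousand.
New unemployment rate = 163.87 / 2,733.36 = 6.00%.

New unemployment rate ≈ 6.00%.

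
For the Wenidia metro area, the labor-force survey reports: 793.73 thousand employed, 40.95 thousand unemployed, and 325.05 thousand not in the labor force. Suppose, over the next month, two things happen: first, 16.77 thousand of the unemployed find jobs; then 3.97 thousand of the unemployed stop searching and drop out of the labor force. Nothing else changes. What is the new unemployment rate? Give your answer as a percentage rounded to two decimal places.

New unemployment rate ≈ 2.43%.

Initially, labor force = 793.73 + 40.95 = 834.68 thousand, so u = 40.95/834.68 = 4.91%.
After the first change, unemployed falls and employed rises by 16.77; labor force unchanged → E = 810.50, U = 24.18, labor force = 834.68 thousand.
After the second change, unemployed and labor force both fall by 3.97 → E = 810.50, U = 20.21, labor force = 830.71 thousand.
New unemployment rate = 20.21 / 830.71 = 2.43%.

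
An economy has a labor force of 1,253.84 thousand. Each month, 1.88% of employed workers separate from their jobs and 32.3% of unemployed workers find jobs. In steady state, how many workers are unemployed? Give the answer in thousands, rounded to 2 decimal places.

Steady-state unemployment rate u* = s/(s+f) = 1.88/(1.88+32.3) = 0.055003.
Unemployed = u* × labor force = 0.055003 × 1,253.84 ≈ 68.96 thousand.

About 68.96 thousand are unemployed in steady state.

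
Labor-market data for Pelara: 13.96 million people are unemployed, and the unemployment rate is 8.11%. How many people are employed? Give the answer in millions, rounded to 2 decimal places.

Labor force = U / u = 13.96 / 0.0811 ≈ 172.13 million.
Employed = labor force − unemployed = 172.13 − 13.96 = 158.17 million.

About 158.17 million are employed.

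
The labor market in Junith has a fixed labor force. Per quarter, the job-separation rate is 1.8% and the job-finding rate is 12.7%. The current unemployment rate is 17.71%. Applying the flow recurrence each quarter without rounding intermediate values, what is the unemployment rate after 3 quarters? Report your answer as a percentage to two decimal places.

With a fixed labor force, u_{t+1} = u_t + s·(1−u_t) − f·u_t = u_t·(1−s−f) + s.
Here 1−s−f = 0.855 and s = 0.018.
u_1 = 0.177100 × 0.855 + 0.018 = 0.169421.
u_2 = 0.169421 × 0.855 + 0.018 = 0.162855.
u_3 = 0.162855 × 0.855 + 0.018 = 0.157241.

Unemployment rate after three quarters ≈ 15.72%.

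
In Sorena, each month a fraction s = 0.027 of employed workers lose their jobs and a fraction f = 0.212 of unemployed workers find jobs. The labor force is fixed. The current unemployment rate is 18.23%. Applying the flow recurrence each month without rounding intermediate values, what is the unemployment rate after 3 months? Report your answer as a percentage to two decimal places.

With a fixed labor force, u_{t+1} = u_t + s·(1−u_t) − f·u_t = u_t·(1−s−f) + s.
Here 1−s−f = 0.761 and s = 0.027.
u_1 = 0.182300 × 0.761 + 0.027 = 0.165730.
u_2 = 0.165730 × 0.761 + 0.027 = 0.153121.
u_3 = 0.153121 × 0.761 + 0.027 = 0.143525.

Unemployment rate after three months ≈ 14.35%.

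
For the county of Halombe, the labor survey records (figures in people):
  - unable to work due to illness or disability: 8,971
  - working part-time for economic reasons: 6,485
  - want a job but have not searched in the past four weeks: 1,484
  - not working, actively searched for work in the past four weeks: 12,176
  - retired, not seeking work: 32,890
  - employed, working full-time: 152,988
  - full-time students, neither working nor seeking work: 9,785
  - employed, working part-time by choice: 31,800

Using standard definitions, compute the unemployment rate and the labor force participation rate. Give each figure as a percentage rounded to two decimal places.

Unemployment rate ≈ 5.98%; labor force participation rate ≈ 79.29%.

Employed = 6,485 + 152,988 + 31,800 = 191,273 (anyone who worked, including part-time for economic reasons, counts as employed).
Unemployed = 12,176.
Labor force = 191,273 + 12,176 = 203,449.
Not in labor force = 8,971 + 1,484 + 32,890 + 9,785 = 53,130 (those not working and not actively searching are outside the labor force — including those who want a job but have given up searching).
Civilian working-age population = 203,449 + 53,130 = 256,579.
Unemployment rate = 12,176 / 203,449 = 5.98%.
Labor force participation rate = 203,449 / 256,579 = 79.29%.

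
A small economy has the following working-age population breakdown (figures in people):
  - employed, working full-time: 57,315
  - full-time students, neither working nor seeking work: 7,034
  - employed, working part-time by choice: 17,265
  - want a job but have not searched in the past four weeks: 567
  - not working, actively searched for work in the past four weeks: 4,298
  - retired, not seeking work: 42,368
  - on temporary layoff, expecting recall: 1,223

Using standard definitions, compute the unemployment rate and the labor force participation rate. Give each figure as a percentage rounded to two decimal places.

Unemployment rate ≈ 6.89%; labor force participation rate ≈ 61.58%.

Employed = 57,315 + 17,265 = 74,580.
Unemployed = 4,298 + 1,223 = 5,521 (jobless and actively searching, or on temporary layoff).
Labor force = 74,580 + 5,521 = 80,101.
Not in labor force = 7,034 + 567 + 42,368 = 49,969 (those not working and not actively searching are outside the labor force — including those who want a job but have given up searching).
Civilian working-age population = 80,101 + 49,969 = 130,070.
Unemployment rate = 5,521 / 80,101 = 6.89%.
Labor force participation rate = 80,101 / 130,070 = 61.58%.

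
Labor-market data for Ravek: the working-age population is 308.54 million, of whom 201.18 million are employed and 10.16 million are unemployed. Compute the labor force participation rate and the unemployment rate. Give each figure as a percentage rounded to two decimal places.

Labor force participation rate ≈ 68.50%; unemployment rate ≈ 4.81%.

Labor force = employed + unemployed = 201.18 + 10.16 = 211.34 million.
Unemployment rate = 10.16 / 211.34 = 4.81%.
Labor force participation rate = 211.34 / 308.54 = 68.50%.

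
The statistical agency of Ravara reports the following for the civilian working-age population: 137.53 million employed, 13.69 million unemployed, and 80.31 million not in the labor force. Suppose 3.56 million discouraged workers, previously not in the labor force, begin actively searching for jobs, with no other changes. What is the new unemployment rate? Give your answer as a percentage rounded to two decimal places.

New unemployment rate ≈ 11.14%.

Initially, labor force = 137.53 + 13.69 = 151.22 million, so u = 13.69/151.22 = 9.05%.
After the change, unemployed and labor force both rise by 3.56 → E = 137.53, U = 17.25, labor force = 154.78 million.
New unemployment rate = 17.25 / 154.78 = 11.14%.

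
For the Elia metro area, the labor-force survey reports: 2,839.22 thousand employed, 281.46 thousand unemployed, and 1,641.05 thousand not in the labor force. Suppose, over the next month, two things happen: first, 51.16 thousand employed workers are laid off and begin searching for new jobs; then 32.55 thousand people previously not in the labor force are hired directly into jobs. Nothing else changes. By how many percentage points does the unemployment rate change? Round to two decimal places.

The unemployment rate changes by +1.53 percentage points.

Initially, labor force = 2,839.22 + 281.46 = 3,120.68 thousand, so u = 281.46/3,120.68 = 9.02%.
After the first change, employed falls and unemployed rises by 51.16; labor force unchanged → E = 2,788.06, U = 332.62, labor force = 3,120.68 thousand.
After the second change, employed and labor force both rise by 32.55; unemployed unchanged → E = 2,820.61, U = 332.62, labor force = 3,153.23 thousand.
New unemployment rate = 332.62 / 3,153.23 = 10.55%.
Change = 10.55% − 9.02% = +1.53 percentage points.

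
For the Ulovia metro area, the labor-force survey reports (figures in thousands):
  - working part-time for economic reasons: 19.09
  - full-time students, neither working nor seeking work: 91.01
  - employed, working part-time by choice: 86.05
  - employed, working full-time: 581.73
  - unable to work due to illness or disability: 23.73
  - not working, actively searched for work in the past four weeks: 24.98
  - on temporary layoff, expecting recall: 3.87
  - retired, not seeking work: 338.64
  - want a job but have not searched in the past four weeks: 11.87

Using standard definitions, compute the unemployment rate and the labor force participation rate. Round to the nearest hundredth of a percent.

Employed = 19.09 + 86.05 + 581.73 = 686.87 thousand (anyone who worked, including part-time for economic reasons, counts as employed).
Unemployed = 24.98 + 3.87 = 28.85 thousand (jobless and actively searching, or on temporary layoff).
Labor force = 686.87 + 28.85 = 715.72 thousand.
Not in labor force = 91.01 + 23.73 + 338.64 + 11.87 = 465.25 thousand (those not working and not actively searching are outside the labor force — including those who want a job but have given up searching).
Civilian working-age population = 715.72 + 465.25 = 1,180.97 thousand.
Unemployment rate = 28.85 / 715.72 = 4.03%.
Labor force participation rate = 715.72 / 1,180.97 = 60.60%.

Unemployment rate ≈ 4.03%; labor force participation rate ≈ 60.60%.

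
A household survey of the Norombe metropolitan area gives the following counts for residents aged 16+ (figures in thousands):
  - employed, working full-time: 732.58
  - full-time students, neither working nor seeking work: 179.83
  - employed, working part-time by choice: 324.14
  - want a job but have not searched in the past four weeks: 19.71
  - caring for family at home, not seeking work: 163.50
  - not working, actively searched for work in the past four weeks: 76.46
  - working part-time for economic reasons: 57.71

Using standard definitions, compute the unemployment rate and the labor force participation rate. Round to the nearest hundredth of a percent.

Unemployment rate ≈ 6.42%; labor force participation rate ≈ 76.64%.

Employed = 732.58 + 324.14 + 57.71 = 1,114.43 thousand (anyone who worked, including part-time for economic reasons, counts as employed).
Unemployed = 76.46 thousand.
Labor force = 1,114.43 + 76.46 = 1,190.89 thousand.
Not in labor force = 179.83 + 19.71 + 163.50 = 363.04 thousand (those not working and not actively searching are outside the labor force — including those who want a job but have given up searching).
Civilian working-age population = 1,190.89 + 363.04 = 1,553.93 thousand.
Unemployment rate = 76.46 / 1,190.89 = 6.42%.
Labor force participation rate = 1,190.89 / 1,553.93 = 76.64%.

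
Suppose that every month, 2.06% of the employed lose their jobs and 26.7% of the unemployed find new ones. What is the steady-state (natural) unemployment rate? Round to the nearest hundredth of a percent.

Steady-state unemployment rate ≈ 7.16%.

At steady state the flows balance: s·E = f·U, so U/(E+U) = s/(s+f).
u* = 2.06 / (2.06 + 26.7) = 2.06 / 28.76 = 7.16%.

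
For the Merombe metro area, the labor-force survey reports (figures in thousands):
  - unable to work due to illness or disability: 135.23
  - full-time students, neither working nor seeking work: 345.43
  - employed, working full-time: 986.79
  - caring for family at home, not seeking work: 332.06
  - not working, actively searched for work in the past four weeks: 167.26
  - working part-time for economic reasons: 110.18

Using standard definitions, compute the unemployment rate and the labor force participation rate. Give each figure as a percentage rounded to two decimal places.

Employed = 986.79 + 110.18 = 1,096.97 thousand (anyone who worked, including part-time for economic reasons, counts as employed).
Unemployed = 167.26 thousand.
Labor force = 1,096.97 + 167.26 = 1,264.23 thousand.
Not in labor force = 135.23 + 345.43 + 332.06 = 812.72 thousand (those not working and not actively searching are outside the labor force).
Civilian working-age population = 1,264.23 + 812.72 = 2,076.95 thousand.
Unemployment rate = 167.26 / 1,264.23 = 13.23%.
Labor force participation rate = 1,264.23 / 2,076.95 = 60.87%.

Unemployment rate ≈ 13.23%; labor force participation rate ≈ 60.87%.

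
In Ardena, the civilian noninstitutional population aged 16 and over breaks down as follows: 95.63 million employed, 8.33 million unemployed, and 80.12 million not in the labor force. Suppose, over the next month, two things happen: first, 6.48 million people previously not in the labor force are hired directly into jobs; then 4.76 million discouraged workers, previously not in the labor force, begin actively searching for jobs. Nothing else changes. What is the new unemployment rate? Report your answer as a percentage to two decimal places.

New unemployment rate ≈ 11.36%.

Initially, labor force = 95.63 + 8.33 = 103.96 million, so u = 8.33/103.96 = 8.01%.
After the first change, employed and labor force both rise by 6.48; unemployed unchanged → E = 102.11, U = 8.33, labor force = 110.44 million.
After the second change, unemployed and labor force both rise by 4.76 → E = 102.11, U = 13.09, labor force = 115.20 million.
New unemployment rate = 13.09 / 115.20 = 11.36%.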